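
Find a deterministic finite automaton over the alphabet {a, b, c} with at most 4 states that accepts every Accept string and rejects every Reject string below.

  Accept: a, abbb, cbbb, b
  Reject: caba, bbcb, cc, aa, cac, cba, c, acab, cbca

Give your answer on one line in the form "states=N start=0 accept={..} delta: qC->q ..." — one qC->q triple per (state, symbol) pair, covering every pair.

Grow the machine one transition at a time. Run the examples from 0; the earliest place one falls off (shortest prefix, ties alphabetical) gets sent to the lowest-numbered state that keeps every Accept/Reject pair distinguishable — a pair clashes when both reach the same state with identical unread suffix — and to a fresh state only if none does.
a: 0a undefined. 0a->0: no, a/aa meet in 0. Open state 1: 0a->1.
b: 0b undefined. 0b->0: ok.
c: 0c undefined. 0c->0: no, a/cba meet in 1. 0c->1: no, a/c meet in 1. Open state 2: 0c->2.
aa: 1a undefined. 1a->0: no, b/aa meet in 0. 1a->1: no, a/aa meet in 1. 1a->2: ok.
ab: 1b undefined. 1b->0: ok.
ac: 1c undefined. 1c->0: no, abbb/acab meet in 0. 1c->1: ok.
ca: 2a undefined. 2a->0: no, a/caba meet in 1. 2a->1: no, a/caba meet in 1. 2a->2: ok.
cb: 2b undefined. 2b->0: no, a/caba meet in 1. 2b->1: no, a/bbcb meet in 1. 2b->2: no, cbbb/caba meet in 2. Open state 3: 2b->3.
cc: 2c undefined. 2c->0: no, abbb/cc meet in 0. 2c->1: no, a/cc meet in 1. 2c->2: ok.
cba: 3a undefined. 3a->0: no, abbb/caba meet in 0. 3a->1: no, a/caba meet in 1. 3a->2: ok.
cbb: 3b undefined. 3b->0: ok.
cbc: 3c undefined. 3c->0: no, a/cbca meet in 1. 3c->1: ok.
All examples now run through 4 states with every (state, symbol) defined. Accept strings end in {0,1}, Reject strings end in {2,3}; accept={0,1}.

states=4 start=0 accept={0,1} delta: 0a->1 0b->0 0c->2 1a->2 1b->0 1c->1 2a->2 2b->3 2c->2 3a->2 3b->0 3c->1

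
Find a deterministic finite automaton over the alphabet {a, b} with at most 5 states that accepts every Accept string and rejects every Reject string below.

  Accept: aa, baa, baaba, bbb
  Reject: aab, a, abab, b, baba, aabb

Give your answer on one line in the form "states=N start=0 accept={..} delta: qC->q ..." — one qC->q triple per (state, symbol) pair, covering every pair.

states=4 start=0 accept={2,3} delta: 0a->1 0b->1 1a->2 1b->3 2a->3 2b->0 3a->0 3b->2

Fold the examples into a partial DFA from state 0: repeatedly fix the first undefined (state, symbol) met by the shortest-then-alphabetical prefix, trying targets in increasing order and rejecting any under which an Accept and a Reject string meet in one state with the same remainder; add a state when all current targets are rejected. Accepting states are where Accept strings end.
a: 0a undefined. 0a->0: no, aa/a meet in 0. Open state 1: 0a->1.
b: 0b undefined. 0b->0: no, bbb/b meet in 0. 0b->1: ok.
aa: 1a undefined. 1a->0: no, aa/baba meet in 0. 1a->1: no, aa/a meet in 1. Open state 2: 1a->2.
ab: 1b undefined. 1b->0: no, bbb/a meet in 1. 1b->1: no, bbb/a meet in 1. 1b->2: no, bbb/aab meet in 2 with "b" left. Open state 3: 1b->3.
aab: 2b undefined. 2b->0: ok.
aba: 3a undefined. 3a->0: ok.
baa: 2a undefined. 2a->0: no, baa/aab meet in 0. 2a->1: no, baa/a meet in 1. 2a->2: no, baaba/a meet in 1. 2a->3: ok.
bbb: 3b undefined. 3b->0: no, baaba/a meet in 1. 3b->1: no, bbb/a meet in 1. 3b->2: ok.
All examples now run through 4 states with every (state, symbol) defined. Accept strings end in {2,3}, Reject strings end in {0,1}; accept={2,3}.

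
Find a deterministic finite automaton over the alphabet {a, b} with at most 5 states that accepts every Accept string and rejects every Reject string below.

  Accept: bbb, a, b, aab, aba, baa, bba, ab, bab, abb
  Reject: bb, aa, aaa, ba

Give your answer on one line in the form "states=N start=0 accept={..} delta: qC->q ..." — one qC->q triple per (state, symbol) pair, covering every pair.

states=5 start=0 accept={0,1,2} delta: 0a->1 0b->2 1a->3 1b->0 2a->4 2b->4 3a->3 3b->0 4a->0 4b->0

Grow the machine one transition at a time. Run the examples from 0; the earliest place one falls off (shortest prefix, ties alphabetical) gets sent to the lowest-numbered state that keeps every Accept/Reject pair distinguishable — a pair clashes when both reach the same state with identical unread suffix — and to a fresh state only if none does.
a: 0a undefined. 0a->0: no, a/aa meet in 0. Open state 1: 0a->1.
b: 0b undefined. 0b->0: no, bbb/bb meet in 0. 0b->1: no, baa/aaa meet in 1 with "aa" left. Open state 2: 0b->2.
aa: 1a undefined. 1a->0: no, a/aaa meet in 1. 1a->1: no, a/aa meet in 1. 1a->2: no, b/aa meet in 2. Open state 3: 1a->3.
ab: 1b undefined. 1b->0: ok.
ba: 2a undefined. 2a->0: no, ab/ba meet in 0. 2a->1: no, a/ba meet in 1. 2a->2: no, b/ba meet in 2. 2a->3: no, baa/aaa meet in 3 with "a" left. Open state 4: 2a->4.
bb: 2b undefined. 2b->0: no, ab/bb meet in 0. 2b->1: no, a/bb meet in 1. 2b->2: no, bbb/bb meet in 2. 2b->3: no, bba/aaa meet in 3 with "a" left. 2b->4: ok.
aaa: 3a undefined. 3a->0: no, ab/aaa meet in 0. 3a->1: no, a/aaa meet in 1. 3a->2: no, b/aaa meet in 2. 3a->3: ok.
aab: 3b undefined. 3b->0: ok.
baa: 4a undefined. 4a->0: ok.
bab: 4b undefined. 4b->0: ok.
All examples now run through 5 states with every (state, symbol) defined. Accept strings end in {0,1,2}, Reject strings end in {3,4}; accept={0,1,2}.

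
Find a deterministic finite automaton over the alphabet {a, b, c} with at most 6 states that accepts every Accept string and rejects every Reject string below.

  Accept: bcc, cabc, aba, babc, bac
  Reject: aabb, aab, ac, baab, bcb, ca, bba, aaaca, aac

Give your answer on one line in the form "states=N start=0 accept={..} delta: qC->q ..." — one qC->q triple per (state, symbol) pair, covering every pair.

states=3 start=0 accept={2} delta: 0a->0 0b->1 0c->0 1a->2 1b->0 1c->2 2a->0 2b->1 2c->2

State merging on the prefix tree: take the shortest (then alphabetical) example prefix whose next move is undefined and point that move at state 0, else 1, else 2, ...; a target is out if some Accept/Reject pair would then sit in one state with the same input left (inseparable). If every existing state is out, open a new one.
a: 0a undefined. 0a->0: ok.
b: 0b undefined. 0b->0: no, aba/aabb meet in 0. Open state 1: 0b->1.
c: 0c undefined. 0c->0: ok.
ba: 1a undefined. 1a->0: no, aba/ac meet in 0. 1a->1: no, aba/aab meet in 1. Open state 2: 1a->2.
bb: 1b undefined. 1b->0: ok.
bc: 1c undefined. 1c->0: no, bcc/aabb meet in 0. 1c->1: no, bcc/aab meet in 1. 1c->2: ok.
baa: 2a undefined. 2a->0: ok.
bab: 2b undefined. 2b->0: no, babc/aabb meet in 0. 2b->1: ok.
bac: 2c undefined. 2c->0: no, bcc/aabb meet in 0. 2c->1: no, bcc/aab meet in 1. 2c->2: ok.
All examples now run through 3 states with every (state, symbol) defined. Accept strings end in {2}, Reject strings end in {0,1}; accept={2}.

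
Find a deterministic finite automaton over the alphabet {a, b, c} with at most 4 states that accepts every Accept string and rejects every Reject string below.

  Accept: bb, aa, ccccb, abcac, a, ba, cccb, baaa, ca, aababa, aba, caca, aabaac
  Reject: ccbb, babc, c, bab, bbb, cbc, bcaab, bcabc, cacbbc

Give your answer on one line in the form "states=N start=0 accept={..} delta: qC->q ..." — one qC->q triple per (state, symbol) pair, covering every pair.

states=3 start=0 accept={0,2} delta: 0a->0 0b->1 0c->1 1a->2 1b->0 1c->1 2a->2 2b->1 2c->0

Fold the examples into a partial DFA from state 0: repeatedly fix the first undefined (state, symbol) met by the shortest-then-alphabetical prefix, trying targets in increasing order and rejecting any under which an Accept and a Reject string meet in one state with the same remainder; add a state when all current targets are rejected. Accepting states are where Accept strings end.
a: 0a undefined. 0a->0: ok.
b: 0b undefined. 0b->0: no, bb/bab meet in 0. Open state 1: 0b->1.
c: 0c undefined. 0c->0: no, bb/ccbb meet in 1 with "b" left. 0c->1: ok.
ba: 1a undefined. 1a->0: no, aabaac/c meet in 1. 1a->1: no, bb/bab meet in 1 with "b" left. Open state 2: 1a->2.
bb: 1b undefined. 1b->0: ok.
bc: 1c undefined. 1c->0: no, bb/ccbb meet in 0. 1c->1: ok.
baa: 2a undefined. 2a->0: no, aabaac/ccbb meet in 1. 2a->1: no, bb/bcaab meet in 0. 2a->2: ok.
bab: 2b undefined. 2b->0: no, bb/bab meet in 0. 2b->1: ok.
cac: 2c undefined. 2c->0: ok.
All examples now run through 3 states with every (state, symbol) defined. Accept strings end in {0,2}, Reject strings end in {1}; accept={0,2}.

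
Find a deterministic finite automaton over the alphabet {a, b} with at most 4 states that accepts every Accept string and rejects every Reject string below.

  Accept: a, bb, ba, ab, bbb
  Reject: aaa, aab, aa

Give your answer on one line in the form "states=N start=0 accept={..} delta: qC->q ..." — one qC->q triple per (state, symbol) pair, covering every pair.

states=3 start=0 accept={0,1} delta: 0a->1 0b->0 1a->2 1b->0 2a->2 2b->2

Grow the machine one transition at a time. Run the examples from 0; the earliest place one falls off (shortest prefix, ties alphabetical) gets sent to the lowest-numbered state that keeps every Accept/Reject pair distinguishable — a pair clashes when both reach the same state with identical unread suffix — and to a fresh state only if none does.
a: 0a undefined. 0a->0: no, a/aaa meet in 0. Open state 1: 0a->1.
b: 0b undefined. 0b->0: ok.
aa: 1a undefined. 1a->0: no, a/aaa meet in 1. 1a->1: no, a/aaa meet in 1. Open state 2: 1a->2.
ab: 1b undefined. 1b->0: ok.
aaa: 2a undefined. 2a->0: no, bb/aaa meet in 0. 2a->1: no, a/aaa meet in 1. 2a->2: ok.
aab: 2b undefined. 2b->0: no, bb/aab meet in 0. 2b->1: no, a/aab meet in 1. 2b->2: ok.
All examples now run through 3 states with every (state, symbol) defined. Accept strings end in {0,1}, Reject strings end in {2}; accept={0,1}.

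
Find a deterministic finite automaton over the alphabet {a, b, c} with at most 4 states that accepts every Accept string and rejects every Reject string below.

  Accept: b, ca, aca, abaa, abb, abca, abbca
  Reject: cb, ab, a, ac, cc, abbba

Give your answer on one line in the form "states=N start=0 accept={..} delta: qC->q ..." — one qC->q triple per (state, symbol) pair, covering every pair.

states=3 start=0 accept={0} delta: 0a->1 0b->0 0c->1 1a->0 1b->2 1c->1 2a->1 2b->0 2c->1

Grow the machine one transition at a time. Run the examples from 0; the earliest place one falls off (shortest prefix, ties alphabetical) gets sent to the lowest-numbered state that keeps every Accept/Reject pair distinguishable — a pair clashes when both reach the same state with identical unread suffix — and to a fresh state only if none does.
a: 0a undefined. 0a->0: no, b/ab meet in 0 with "b" left. Open state 1: 0a->1.
b: 0b undefined. 0b->0: ok.
c: 0c undefined. 0c->0: no, b/cb meet in 0. 0c->1: ok.
ab: 1b undefined. 1b->0: no, b/cb meet in 0. 1b->1: no, ca/abbba meet in 1 with "a" left. Open state 2: 1b->2.
ac: 1c undefined. 1c->0: no, b/ac meet in 0. 1c->1: ok.
ca: 1a undefined. 1a->0: ok.
aba: 2a undefined. 2a->0: no, abaa/a meet in 1. 2a->1: ok.
abb: 2b undefined. 2b->0: ok.
abc: 2c undefined. 2c->0: no, abca/a meet in 1. 2c->1: ok.
All examples now run through 3 states with every (state, symbol) defined. Accept strings end in {0}, Reject strings end in {1,2}; accept={0}.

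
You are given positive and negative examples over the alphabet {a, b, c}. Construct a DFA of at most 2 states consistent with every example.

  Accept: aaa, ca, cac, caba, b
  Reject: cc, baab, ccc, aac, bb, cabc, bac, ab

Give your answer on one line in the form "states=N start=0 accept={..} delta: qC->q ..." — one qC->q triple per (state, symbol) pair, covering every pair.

Grow the machine one transition at a time. Run the examples from 0; the earliest place one falls off (shortest prefix, ties alphabetical) gets sent to the lowest-numbered state that keeps every Accept/Reject pair distinguishable — a pair clashes when both reach the same state with identical unread suffix — and to a fresh state only if none does.
a: 0a undefined. 0a->0: no, b/ab meet in 0 with "b" left. Open state 1: 0a->1.
b: 0b undefined. 0b->0: no, b/bb meet in 0. 0b->1: ok.
c: 0c undefined. 0c->0: ok.
aa: 1a undefined. 1a->0: ok.
ab: 1b undefined. 1b->0: ok.
cac: 1c undefined. 1c->0: no, cac/cc meet in 0. 1c->1: ok.
All examples now run through 2 states with every (state, symbol) defined. Accept strings end in {1}, Reject strings end in {0}; accept={1}.

states=2 start=0 accept={1} delta: 0a->1 0b->1 0c->0 1a->0 1b->0 1c->1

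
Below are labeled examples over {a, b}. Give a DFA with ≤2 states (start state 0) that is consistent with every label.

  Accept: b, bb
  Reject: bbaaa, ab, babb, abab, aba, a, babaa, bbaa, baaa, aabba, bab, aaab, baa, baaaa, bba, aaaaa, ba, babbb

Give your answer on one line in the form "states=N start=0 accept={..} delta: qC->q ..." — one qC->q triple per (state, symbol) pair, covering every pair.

states=2 start=0 accept={0} delta: 0a->1 0b->0 1a->1 1b->1

State merging on the prefix tree: take the shortest (then alphabetical) example prefix whose next move is undefined and point that move at state 0, else 1, else 2, ...; a target is out if some Accept/Reject pair would then sit in one state with the same input left (inseparable). If every existing state is out, open a new one.
a: 0a undefined. 0a->0: no, b/ab meet in 0 with "b" left. Open state 1: 0a->1.
b: 0b undefined. 0b->0: ok.
aa: 1a undefined. 1a->0: no, b/bbaa meet in 0. 1a->1: ok.
ab: 1b undefined. 1b->0: no, b/ab meet in 0. 1b->1: ok.
All examples now run through 2 states with every (state, symbol) defined. Accept strings end in {0}, Reject strings end in {1}; accept={0}.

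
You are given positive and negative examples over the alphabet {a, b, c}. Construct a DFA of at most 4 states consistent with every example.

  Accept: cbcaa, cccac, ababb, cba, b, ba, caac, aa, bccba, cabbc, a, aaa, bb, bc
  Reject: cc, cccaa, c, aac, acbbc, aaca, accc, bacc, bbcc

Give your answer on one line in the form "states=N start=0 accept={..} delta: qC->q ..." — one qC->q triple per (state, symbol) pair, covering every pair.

Fold the examples into a partial DFA from state 0: repeatedly fix the first undefined (state, symbol) met by the shortest-then-alphabetical prefix, trying targets in increasing order and rejecting any under which an Accept and a Reject string meet in one state with the same remainder; add a state when all current targets are rejected. Accepting states are where Accept strings end.
a: 0a undefined. 0a->0: ok.
b: 0b undefined. 0b->0: no, bc/c meet in 0 with "c" left. Open state 1: 0b->1.
c: 0c undefined. 0c->0: no, cccac/cc meet in 0. 0c->1: no, b/c meet in 1. Open state 2: 0c->2.
ba: 1a undefined. 1a->0: ok.
bb: 1b undefined. 1b->0: ok.
bc: 1c undefined. 1c->0: ok.
ca: 2a undefined. 2a->0: no, ababb/aaca meet in 0. 2a->1: no, b/aaca meet in 1. 2a->2: no, caac/cc meet in 2 with "c" left. Open state 3: 2a->3.
cb: 2b undefined. 2b->0: no, ababb/acbbc meet in 0. 2b->1: ok.
cc: 2c undefined. 2c->0: no, cbcaa/cc meet in 0. 2c->1: no, cbcaa/cccaa meet in 0. 2c->2: ok.
caa: 3a undefined. 3a->0: no, cbcaa/cccaa meet in 0. 3a->1: no, b/cccaa meet in 1. 3a->2: no, caac/cc meet in 2. 3a->3: ok.
cab: 3b undefined. 3b->0: ok.
caac: 3c undefined. 3c->0: ok.
All examples now run through 4 states with every (state, symbol) defined. Accept strings end in {0,1}, Reject strings end in {2,3}; accept={0,1}.

states=4 start=0 accept={0,1} delta: 0a->0 0b->1 0c->2 1a->0 1b->0 1c->0 2a->3 2b->1 2c->2 3a->3 3b->0 3c->0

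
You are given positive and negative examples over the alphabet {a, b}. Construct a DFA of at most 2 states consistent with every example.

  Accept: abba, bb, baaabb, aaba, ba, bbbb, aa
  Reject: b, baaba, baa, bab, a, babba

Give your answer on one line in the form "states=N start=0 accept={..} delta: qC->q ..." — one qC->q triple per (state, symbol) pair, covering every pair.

states=2 start=0 accept={0} delta: 0a->1 0b->1 1a->0 1b->0

Grow the machine one transition at a time. Run the examples from 0; the earliest place one falls off (shortest prefix, ties alphabetical) gets sent to the lowest-numbered state that keeps every Accept/Reject pair distinguishable — a pair clashes when both reach the same state with identical unread suffix — and to a fresh state only if none does.
a: 0a undefined. 0a->0: no, aa/a meet in 0. Open state 1: 0a->1.
b: 0b undefined. 0b->0: no, abba/babba meet in 1 with "bba" left. 0b->1: ok.
aa: 1a undefined. 1a->0: ok.
ab: 1b undefined. 1b->0: ok.
All examples now run through 2 states with every (state, symbol) defined. Accept strings end in {0}, Reject strings end in {1}; accept={0}.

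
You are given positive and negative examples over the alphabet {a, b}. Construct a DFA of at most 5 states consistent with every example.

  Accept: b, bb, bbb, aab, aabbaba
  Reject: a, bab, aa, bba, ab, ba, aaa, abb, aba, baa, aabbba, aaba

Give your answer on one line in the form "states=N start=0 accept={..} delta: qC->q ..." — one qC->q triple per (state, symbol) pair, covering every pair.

State merging on the prefix tree: take the shortest (then alphabetical) example prefix whose next move is undefined and point that move at state 0, else 1, else 2, ...; a target is out if some Accept/Reject pair would then sit in one state with the same input left (inseparable). If every existing state is out, open a new one.
a: 0a undefined. 0a->0: no, b/ab meet in 0 with "b" left. Open state 1: 0a->1.
b: 0b undefined. 0b->0: ok.
aa: 1a undefined. 1a->0: no, b/aa meet in 0. 1a->1: no, aab/bab meet in 1 with "b" left. Open state 2: 1a->2.
ab: 1b undefined. 1b->0: no, b/bab meet in 0. 1b->1: ok.
aaa: 2a undefined. 2a->0: no, b/aaa meet in 0. 2a->1: ok.
aab: 2b undefined. 2b->0: no, aabbaba/aa meet in 2. 2b->1: no, aab/a meet in 1. 2b->2: no, aab/aa meet in 2. Open state 3: 2b->3.
aaba: 3a undefined. 3a->0: no, b/aaba meet in 0. 3a->1: ok.
aabb: 3b undefined. 3b->0: no, aabbaba/aa meet in 2. 3b->1: no, aabbaba/a meet in 1. 3b->2: no, aabbaba/aa meet in 2. 3b->3: no, aabbaba/aa meet in 2. Open state 4: 3b->4.
aabba: 4a undefined. 4a->0: no, aabbaba/a meet in 1. 4a->1: no, aabbaba/aa meet in 2. 4a->2: no, aabbaba/a meet in 1. 4a->3: ok.
aabbb: 4b undefined. 4b->0: ok.
All examples now run through 5 states with every (state, symbol) defined. Accept strings end in {0,3}, Reject strings end in {1,2}; accept={0,3}.

states=5 start=0 accept={0,3} delta: 0a->1 0b->0 1a->2 1b->1 2a->1 2b->3 3a->1 3b->4 4a->3 4b->0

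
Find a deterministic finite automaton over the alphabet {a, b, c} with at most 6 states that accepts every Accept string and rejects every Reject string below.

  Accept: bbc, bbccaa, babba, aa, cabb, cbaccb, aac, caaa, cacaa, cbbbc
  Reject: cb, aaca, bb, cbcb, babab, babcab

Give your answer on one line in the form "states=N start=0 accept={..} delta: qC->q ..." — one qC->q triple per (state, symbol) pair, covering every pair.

states=4 start=0 accept={0,1} delta: 0a->0 0b->1 0c->1 1a->2 1b->2 1c->0 2a->0 2b->3 2c->1 3a->1 3b->0 3c->1

Grow the machine one transition at a time. Run the examples from 0; the earliest place one falls off (shortest prefix, ties alphabetical) gets sent to the lowest-numbered state that keeps every Accept/Reject pair distinguishable — a pair clashes when both reach the same state with identical unread suffix — and to a fresh state only if none does.
a: 0a undefined. 0a->0: ok.
b: 0b undefined. 0b->0: no, babba/bb meet in 0. Open state 1: 0b->1.
c: 0c undefined. 0c->0: no, aa/aaca meet in 0. 0c->1: ok.
ba: 1a undefined. 1a->0: no, aa/aaca meet in 0. 1a->1: no, aac/aaca meet in 1. Open state 2: 1a->2.
bb: 1b undefined. 1b->0: no, aa/cb meet in 0. 1b->1: no, aac/cb meet in 1. 1b->2: ok.
bab: 2b undefined. 2b->0: no, babba/cb meet in 2. 2b->1: no, cabb/cb meet in 2. 2b->2: no, cabb/cb meet in 2. Open state 3: 2b->3.
bbc: 2c undefined. 2c->0: no, aac/cbcb meet in 1. 2c->1: ok.
caa: 2a undefined. 2a->0: ok.
baba: 3a undefined. 3a->0: no, bbc/babab meet in 1. 3a->1: ok.
babb: 3b undefined. 3b->0: ok.
babc: 3c undefined. 3c->0: no, bbc/babcab meet in 1. 3c->1: ok.
bbcc: 1c undefined. 1c->0: ok.
All examples now run through 4 states with every (state, symbol) defined. Accept strings end in {0,1}, Reject strings end in {2,3}; accept={0,1}.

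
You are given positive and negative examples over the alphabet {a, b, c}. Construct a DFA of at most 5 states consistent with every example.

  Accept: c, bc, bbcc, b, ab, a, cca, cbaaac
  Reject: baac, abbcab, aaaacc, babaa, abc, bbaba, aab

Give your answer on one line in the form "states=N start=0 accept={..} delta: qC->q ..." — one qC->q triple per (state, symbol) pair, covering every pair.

states=4 start=0 accept={0,1} delta: 0a->1 0b->0 0c->0 1a->2 1b->1 1c->2 2a->3 2b->2 2c->2 3a->1 3b->2 3c->0

State merging on the prefix tree: take the shortest (then alphabetical) example prefix whose next move is undefined and point that move at state 0, else 1, else 2, ...; a target is out if some Accept/Reject pair would then sit in one state with the same input left (inseparable). If every existing state is out, open a new one.
a: 0a undefined. 0a->0: no, bc/abc meet in 0 with "bc" left. Open state 1: 0a->1.
b: 0b undefined. 0b->0: ok.
c: 0c undefined. 0c->0: ok.
aa: 1a undefined. 1a->0: no, c/baac meet in 0. 1a->1: no, ab/aab meet in 1 with "b" left. Open state 2: 1a->2.
ab: 1b undefined. 1b->0: no, c/abbcab meet in 0. 1b->1: ok.
aaa: 2a undefined. 2a->0: no, c/babaa meet in 0. 2a->1: no, ab/babaa meet in 1. 2a->2: no, cbaaac/baac meet in 2 with "c" left. Open state 3: 2a->3.
aab: 2b undefined. 2b->0: no, c/aab meet in 0. 2b->1: no, ab/aab meet in 1. 2b->2: ok.
abc: 1c undefined. 1c->0: no, c/abc meet in 0. 1c->1: no, ab/abc meet in 1. 1c->2: ok.
aaaa: 3a undefined. 3a->0: no, c/aaaacc meet in 0. 3a->1: ok.
baac: 2c undefined. 2c->0: no, c/baac meet in 0. 2c->1: no, ab/baac meet in 1. 2c->2: ok.
abbcab: 3b undefined. 3b->0: no, c/abbcab meet in 0. 3b->1: no, ab/abbcab meet in 1. 3b->2: ok.
cbaaac: 3c undefined. 3c->0: ok.
All examples now run through 4 states with every (state, symbol) defined. Accept strings end in {0,1}, Reject strings end in {2,3}; accept={0,1}.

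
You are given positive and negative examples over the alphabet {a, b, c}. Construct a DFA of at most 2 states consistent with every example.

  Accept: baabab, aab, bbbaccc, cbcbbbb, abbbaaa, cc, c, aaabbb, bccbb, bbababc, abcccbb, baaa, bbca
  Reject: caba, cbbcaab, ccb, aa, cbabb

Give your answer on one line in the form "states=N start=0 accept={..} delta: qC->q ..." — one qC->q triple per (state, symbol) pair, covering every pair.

states=2 start=0 accept={1} delta: 0a->0 0b->1 0c->1 1a->1 1b->0 1c->1

Fold the examples into a partial DFA from state 0: repeatedly fix the first undefined (state, symbol) met by the shortest-then-alphabetical prefix, trying targets in increasing order and rejecting any under which an Accept and a Reject string meet in one state with the same remainder; add a state when all current targets are rejected. Accepting states are where Accept strings end.
a: 0a undefined. 0a->0: ok.
b: 0b undefined. 0b->0: no, baabab/aa meet in 0. Open state 1: 0b->1.
c: 0c undefined. 0c->0: no, aab/ccb meet in 1. 0c->1: ok.
ba: 1a undefined. 1a->0: no, baaa/caba meet in 0. 1a->1: ok.
bb: 1b undefined. 1b->0: ok.
bc: 1c undefined. 1c->0: no, baabab/cbbcaab meet in 1. 1c->1: ok.
All examples now run through 2 states with every (state, symbol) defined. Accept strings end in {1}, Reject strings end in {0}; accept={1}.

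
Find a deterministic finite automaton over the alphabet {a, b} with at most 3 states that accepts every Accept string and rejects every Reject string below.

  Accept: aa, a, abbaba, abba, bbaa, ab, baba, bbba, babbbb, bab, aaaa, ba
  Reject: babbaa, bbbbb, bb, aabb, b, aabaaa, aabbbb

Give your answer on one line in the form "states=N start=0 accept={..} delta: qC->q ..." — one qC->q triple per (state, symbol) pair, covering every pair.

states=3 start=0 accept={1,2} delta: 0a->1 0b->0 1a->2 1b->1 2a->0 2b->0

Grow the machine one transition at a time. Run the examples from 0; the earliest place one falls off (shortest prefix, ties alphabetical) gets sent to the lowest-numbered state that keeps every Accept/Reject pair distinguishable — a pair clashes when both reach the same state with identical unread suffix — and to a fresh state only if none does.
a: 0a undefined. 0a->0: no, ab/b meet in 0 with "b" left. Open state 1: 0a->1.
b: 0b undefined. 0b->0: ok.
aa: 1a undefined. 1a->0: no, aa/bbbbb meet in 0. 1a->1: no, babbbb/aabbbb meet in 1 with "bbbb" left. Open state 2: 1a->2.
ab: 1b undefined. 1b->0: no, aa/babbaa meet in 2. 1b->1: ok.
aaa: 2a undefined. 2a->0: ok.
aab: 2b undefined. 2b->0: ok.
All examples now run through 3 states with every (state, symbol) defined. Accept strings end in {1,2}, Reject strings end in {0}; accept={1,2}.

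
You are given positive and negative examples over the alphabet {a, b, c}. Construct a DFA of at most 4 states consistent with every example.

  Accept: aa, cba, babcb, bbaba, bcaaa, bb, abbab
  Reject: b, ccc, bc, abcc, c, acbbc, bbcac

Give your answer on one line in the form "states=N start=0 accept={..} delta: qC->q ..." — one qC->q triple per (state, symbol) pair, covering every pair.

states=3 start=0 accept={0,2} delta: 0a->0 0b->1 0c->1 1a->0 1b->2 1c->1 2a->2 2b->0 2c->0

Fold the examples into a partial DFA from state 0: repeatedly fix the first undefined (state, symbol) met by the shortest-then-alphabetical prefix, trying targets in increasing order and rejecting any under which an Accept and a Reject string meet in one state with the same remainder; add a state when all current targets are rejected. Accepting states are where Accept strings end.
a: 0a undefined. 0a->0: ok.
b: 0b undefined. 0b->0: no, aa/b meet in 0. Open state 1: 0b->1.
c: 0c undefined. 0c->0: no, aa/ccc meet in 0. 0c->1: ok.
ba: 1a undefined. 1a->0: ok.
bb: 1b undefined. 1b->0: no, abbab/b meet in 1. 1b->1: no, bb/b meet in 1. Open state 2: 1b->2.
bc: 1c undefined. 1c->0: no, aa/bc meet in 0. 1c->1: ok.
bba: 2a undefined. 2a->0: no, abbab/b meet in 1. 2a->1: no, cba/b meet in 1. 2a->2: ok.
bbc: 2c undefined. 2c->0: ok.
acbb: 2b undefined. 2b->0: ok.
All examples now run through 3 states with every (state, symbol) defined. Accept strings end in {0,2}, Reject strings end in {1}; accept={0,2}.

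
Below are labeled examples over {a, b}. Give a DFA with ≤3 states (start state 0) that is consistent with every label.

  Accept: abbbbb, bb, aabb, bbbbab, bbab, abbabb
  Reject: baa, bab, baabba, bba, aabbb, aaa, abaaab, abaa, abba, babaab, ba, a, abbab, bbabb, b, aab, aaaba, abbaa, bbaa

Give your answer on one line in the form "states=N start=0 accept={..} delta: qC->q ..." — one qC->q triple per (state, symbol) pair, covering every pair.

Grow the machine one transition at a time. Run the examples from 0; the earliest place one falls off (shortest prefix, ties alphabetical) gets sent to the lowest-numbered state that keeps every Accept/Reject pair distinguishable — a pair clashes when both reach the same state with identical unread suffix — and to a fresh state only if none does.
a: 0a undefined. 0a->0: no, bbab/abbab meet in 0 with "bbab" left. Open state 1: 0a->1.
b: 0b undefined. 0b->0: no, bb/b meet in 0. 0b->1: ok.
aa: 1a undefined. 1a->0: no, bb/babaab meet in 1 with "b" left. 1a->1: no, bb/bab meet in 1 with "b" left. Open state 2: 1a->2.
ab: 1b undefined. 1b->0: ok.
aaa: 2a undefined. 2a->0: no, abbbbb/baa meet in 0. 2a->1: no, abbbbb/abaaab meet in 0. 2a->2: ok.
aab: 2b undefined. 2b->0: no, abbbbb/bab meet in 0. 2b->1: ok.
All examples now run through 3 states with every (state, symbol) defined. Accept strings end in {0}, Reject strings end in {1,2}; accept={0}.

states=3 start=0 accept={0} delta: 0a->1 0b->1 1a->2 1b->0 2a->2 2b->1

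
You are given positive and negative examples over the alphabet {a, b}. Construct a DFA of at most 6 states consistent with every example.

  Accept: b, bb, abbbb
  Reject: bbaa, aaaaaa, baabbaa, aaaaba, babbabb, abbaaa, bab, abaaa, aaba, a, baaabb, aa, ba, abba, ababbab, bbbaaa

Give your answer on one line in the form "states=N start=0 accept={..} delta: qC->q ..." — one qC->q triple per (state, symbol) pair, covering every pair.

Grow the machine one transition at a time. Run the examples from 0; the earliest place one falls off (shortest prefix, ties alphabetical) gets sent to the lowest-numbered state that keeps every Accept/Reject pair distinguishable — a pair clashes when both reach the same state with identical unread suffix — and to a fresh state only if none does.
a: 0a undefined. 0a->0: ok.
b: 0b undefined. 0b->0: no, b/bbaa meet in 0. Open state 1: 0b->1.
ba: 1a undefined. 1a->0: no, b/bab meet in 1. 1a->1: no, b/aaaaba meet in 1. Open state 2: 1a->2.
bb: 1b undefined. 1b->0: no, bb/bbaa meet in 0. 1b->1: ok.
baa: 2a undefined. 2a->0: no, b/baaabb meet in 1. 2a->1: no, b/bbaa meet in 1. 2a->2: ok.
bab: 2b undefined. 2b->0: no, b/babbabb meet in 1. 2b->1: no, b/babbabb meet in 1. 2b->2: ok.
All examples now run through 3 states with every (state, symbol) defined. Accept strings end in {1}, Reject strings end in {0,2}; accept={1}.

states=3 start=0 accept={1} delta: 0a->0 0b->1 1a->2 1b->1 2a->2 2b->2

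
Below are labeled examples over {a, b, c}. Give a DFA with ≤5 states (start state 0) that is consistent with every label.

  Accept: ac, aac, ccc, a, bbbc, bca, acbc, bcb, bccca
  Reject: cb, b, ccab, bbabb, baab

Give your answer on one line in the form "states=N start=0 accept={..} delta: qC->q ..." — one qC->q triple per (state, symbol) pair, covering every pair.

states=3 start=0 accept={0,2} delta: 0a->0 0b->1 0c->0 1a->0 1b->1 1c->2 2a->0 2b->0 2c->0

Grow the machine one transition at a time. Run the examples from 0; the earliest place one falls off (shortest prefix, ties alphabetical) gets sent to the lowest-numbered state that keeps every Accept/Reject pair distinguishable — a pair clashes when both reach the same state with identical unread suffix — and to a fresh state only if none does.
a: 0a undefined. 0a->0: ok.
b: 0b undefined. 0b->0: no, a/b meet in 0. Open state 1: 0b->1.
c: 0c undefined. 0c->0: ok.
ba: 1a undefined. 1a->0: ok.
bb: 1b undefined. 1b->0: no, ac/bbabb meet in 0. 1b->1: ok.
bc: 1c undefined. 1c->0: no, bcb/cb meet in 1. 1c->1: no, bbbc/cb meet in 1. Open state 2: 1c->2.
bca: 2a undefined. 2a->0: ok.
bcb: 2b undefined. 2b->0: ok.
bcc: 2c undefined. 2c->0: ok.
All examples now run through 3 states with every (state, symbol) defined. Accept strings end in {0,2}, Reject strings end in {1}; accept={0,2}.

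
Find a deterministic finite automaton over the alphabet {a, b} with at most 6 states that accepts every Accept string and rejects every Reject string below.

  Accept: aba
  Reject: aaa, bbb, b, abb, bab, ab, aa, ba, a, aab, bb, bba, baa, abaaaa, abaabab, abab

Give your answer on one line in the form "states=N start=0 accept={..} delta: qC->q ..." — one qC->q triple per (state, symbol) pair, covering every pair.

states=4 start=0 accept={3} delta: 0a->1 0b->0 1a->0 1b->2 2a->3 2b->0 3a->0 3b->0

Fold the examples into a partial DFA from state 0: repeatedly fix the first undefined (state, symbol) met by the shortest-then-alphabetical prefix, trying targets in increasing order and rejecting any under which an Accept and a Reject string meet in one state with the same remainder; add a state when all current targets are rejected. Accepting states are where Accept strings end.
a: 0a undefined. 0a->0: no, aba/ba meet in 0 with "ba" left. Open state 1: 0a->1.
b: 0b undefined. 0b->0: ok.
aa: 1a undefined. 1a->0: ok.
ab: 1b undefined. 1b->0: no, aba/aaa meet in 1. 1b->1: no, aba/bbb meet in 0. Open state 2: 1b->2.
aba: 2a undefined. 2a->0: no, aba/bbb meet in 0. 2a->1: no, aba/aaa meet in 1. 2a->2: no, aba/bab meet in 2. Open state 3: 2a->3.
abb: 2b undefined. 2b->0: ok.
abaa: 3a undefined. 3a->0: ok.
abab: 3b undefined. 3b->0: ok.
All examples now run through 4 states with every (state, symbol) defined. Accept strings end in {3}, Reject strings end in {0,1,2}; accept={3}.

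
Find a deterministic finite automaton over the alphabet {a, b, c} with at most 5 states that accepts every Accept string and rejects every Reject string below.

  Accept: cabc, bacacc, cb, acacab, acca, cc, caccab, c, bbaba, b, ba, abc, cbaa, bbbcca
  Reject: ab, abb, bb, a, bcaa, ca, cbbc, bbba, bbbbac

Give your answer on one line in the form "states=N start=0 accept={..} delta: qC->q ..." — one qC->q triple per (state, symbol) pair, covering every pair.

Grow the machine one transition at a time. Run the examples from 0; the earliest place one falls off (shortest prefix, ties alphabetical) gets sent to the lowest-numbered state that keeps every Accept/Reject pair distinguishable — a pair clashes when both reach the same state with identical unread suffix — and to a fresh state only if none does.
a: 0a undefined. 0a->0: no, b/ab meet in 0 with "b" left. Open state 1: 0a->1.
b: 0b undefined. 0b->0: no, b/bb meet in 0. 0b->1: no, b/a meet in 1. Open state 2: 0b->2.
c: 0c undefined. 0c->0: ok.
ab: 1b undefined. 1b->0: no, cabc/ab meet in 0. 1b->1: ok.
ac: 1c undefined. 1c->0: no, acacab/ab meet in 1. 1c->1: no, cabc/ab meet in 1. 1c->2: ok.
ba: 2a undefined. 2a->0: no, acacab/ab meet in 1. 2a->1: no, acacab/ab meet in 1. 2a->2: ok.
bb: 2b undefined. 2b->0: no, cabc/bbba meet in 2. 2b->1: no, cabc/cbbc meet in 2. 2b->2: no, cabc/bb meet in 2. Open state 3: 2b->3.
bc: 2c undefined. 2c->0: no, acacab/ab meet in 1. 2c->1: ok.
bba: 3a undefined. 3a->0: ok.
bbb: 3b undefined. 3b->0: no, bbbcca/ab meet in 1. 3b->1: no, acca/bbba meet in 1 with "a" left. 3b->2: no, cabc/bbba meet in 2. 3b->3: no, cc/bbba meet in 0. Open state 4: 3b->4.
bca: 1a undefined. 1a->0: ok.
bbba: 4a undefined. 4a->0: no, bacacc/bbba meet in 0. 4a->1: ok.
bbbb: 4b undefined. 4b->0: no, cabc/bbbbac meet in 2. 4b->1: no, bacacc/bbbbac meet in 0. 4b->2: ok.
bbbc: 4c undefined. 4c->0: no, bbbcca/ab meet in 1. 4c->1: ok.
cbbc: 3c undefined. 3c->0: no, bacacc/cbbc meet in 0. 3c->1: ok.
All examples now run through 5 states with every (state, symbol) defined. Accept strings end in {0,2}, Reject strings end in {1,3}; accept={0,2}.

states=5 start=0 accept={0,2} delta: 0a->1 0b->2 0c->0 1a->0 1b->1 1c->2 2a->2 2b->3 2c->1 3a->0 3b->4 3c->1 4a->1 4b->2 4c->1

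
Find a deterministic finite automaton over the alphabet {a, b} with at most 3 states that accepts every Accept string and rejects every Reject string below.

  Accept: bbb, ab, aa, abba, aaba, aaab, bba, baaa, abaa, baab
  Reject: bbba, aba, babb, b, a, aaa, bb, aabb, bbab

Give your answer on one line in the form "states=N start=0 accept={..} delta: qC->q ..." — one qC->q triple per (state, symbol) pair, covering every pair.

states=3 start=0 accept={0} delta: 0a->1 0b->2 1a->0 1b->0 2a->0 2b->1

State merging on the prefix tree: take the shortest (then alphabetical) example prefix whose next move is undefined and point that move at state 0, else 1, else 2, ...; a target is out if some Accept/Reject pair would then sit in one state with the same input left (inseparable). If every existing state is out, open a new one.
a: 0a undefined. 0a->0: no, ab/b meet in 0 with "b" left. Open state 1: 0a->1.
b: 0b undefined. 0b->0: no, bbb/b meet in 0. 0b->1: no, ab/bb meet in 1 with "b" left. Open state 2: 0b->2.
aa: 1a undefined. 1a->0: ok.
ab: 1b undefined. 1b->0: ok.
ba: 2a undefined. 2a->0: ok.
bb: 2b undefined. 2b->0: no, bbb/b meet in 2. 2b->1: ok.
All examples now run through 3 states with every (state, symbol) defined. Accept strings end in {0}, Reject strings end in {1,2}; accept={0}.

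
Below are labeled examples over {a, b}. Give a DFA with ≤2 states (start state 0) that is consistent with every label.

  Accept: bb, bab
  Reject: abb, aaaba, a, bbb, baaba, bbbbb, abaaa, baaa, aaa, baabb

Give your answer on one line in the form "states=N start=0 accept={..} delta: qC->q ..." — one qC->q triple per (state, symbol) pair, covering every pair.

Fold the examples into a partial DFA from state 0: repeatedly fix the first undefined (state, symbol) met by the shortest-then-alphabetical prefix, trying targets in increasing order and rejecting any under which an Accept and a Reject string meet in one state with the same remainder; add a state when all current targets are rejected. Accepting states are where Accept strings end.
a: 0a undefined. 0a->0: no, bb/abb meet in 0 with "bb" left. Open state 1: 0a->1.
b: 0b undefined. 0b->0: no, bb/bbb meet in 0. 0b->1: ok.
aa: 1a undefined. 1a->0: no, bab/a meet in 1. 1a->1: ok.
ab: 1b undefined. 1b->0: ok.
All examples now run through 2 states with every (state, symbol) defined. Accept strings end in {0}, Reject strings end in {1}; accept={0}.

states=2 start=0 accept={0} delta: 0a->1 0b->1 1a->1 1b->0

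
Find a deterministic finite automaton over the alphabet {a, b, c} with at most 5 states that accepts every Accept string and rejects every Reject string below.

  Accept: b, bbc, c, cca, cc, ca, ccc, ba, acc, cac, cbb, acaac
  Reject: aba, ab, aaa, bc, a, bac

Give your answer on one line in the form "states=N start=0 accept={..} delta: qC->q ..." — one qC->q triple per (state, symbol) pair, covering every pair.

states=4 start=0 accept={2,3} delta: 0a->1 0b->2 0c->3 1a->0 1b->0 1c->0 2a->2 2b->0 2c->0 3a->3 3b->0 3c->3

Fold the examples into a partial DFA from state 0: repeatedly fix the first undefined (state, symbol) met by the shortest-then-alphabetical prefix, trying targets in increasing order and rejecting any under which an Accept and a Reject string meet in one state with the same remainder; add a state when all current targets are rejected. Accepting states are where Accept strings end.
a: 0a undefined. 0a->0: no, b/ab meet in 0 with "b" left. Open state 1: 0a->1.
b: 0b undefined. 0b->0: no, bbc/bc meet in 0 with "c" left. 0b->1: no, b/a meet in 1. Open state 2: 0b->2.
c: 0c undefined. 0c->0: no, cca/a meet in 1. 0c->1: no, c/a meet in 1. 0c->2: no, cc/bc meet in 2 with "c" left. Open state 3: 0c->3.
aa: 1a undefined. 1a->0: ok.
ab: 1b undefined. 1b->0: ok.
ac: 1c undefined. 1c->0: ok.
ba: 2a undefined. 2a->0: no, c/bac meet in 3. 2a->1: no, ba/aba meet in 1. 2a->2: ok.
bb: 2b undefined. 2b->0: ok.
bc: 2c undefined. 2c->0: ok.
ca: 3a undefined. 3a->0: no, ca/ab meet in 0. 3a->1: no, ca/aba meet in 1. 3a->2: no, cac/ab meet in 0. 3a->3: ok.
cb: 3b undefined. 3b->0: ok.
cc: 3c undefined. 3c->0: no, cca/aba meet in 1. 3c->1: no, cca/ab meet in 0. 3c->2: no, ccc/ab meet in 0. 3c->3: ok.
All examples now run through 4 states with every (state, symbol) defined. Accept strings end in {2,3}, Reject strings end in {0,1}; accept={2,3}.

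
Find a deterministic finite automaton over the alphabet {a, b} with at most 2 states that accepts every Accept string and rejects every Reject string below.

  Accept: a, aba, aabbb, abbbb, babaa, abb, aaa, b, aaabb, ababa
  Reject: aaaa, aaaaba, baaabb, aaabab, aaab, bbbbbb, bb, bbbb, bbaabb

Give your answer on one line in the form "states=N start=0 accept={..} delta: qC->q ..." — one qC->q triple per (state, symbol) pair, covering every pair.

states=2 start=0 accept={1} delta: 0a->1 0b->1 1a->0 1b->0

Grow the machine one transition at a time. Run the examples from 0; the earliest place one falls off (shortest prefix, ties alphabetical) gets sent to the lowest-numbered state that keeps every Accept/Reject pair distinguishable — a pair clashes when both reach the same state with identical unread suffix — and to a fresh state only if none does.
a: 0a undefined. 0a->0: no, a/aaaa meet in 0. Open state 1: 0a->1.
b: 0b undefined. 0b->0: no, b/bbbbbb meet in 0. 0b->1: ok.
aa: 1a undefined. 1a->0: ok.
ab: 1b undefined. 1b->0: ok.
All examples now run through 2 states with every (state, symbol) defined. Accept strings end in {1}, Reject strings end in {0}; accept={1}.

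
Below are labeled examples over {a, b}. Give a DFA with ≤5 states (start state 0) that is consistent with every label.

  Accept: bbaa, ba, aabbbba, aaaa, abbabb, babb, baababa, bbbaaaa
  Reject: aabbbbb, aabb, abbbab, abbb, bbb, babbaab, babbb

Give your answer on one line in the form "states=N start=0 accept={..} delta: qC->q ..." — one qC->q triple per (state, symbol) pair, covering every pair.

states=4 start=0 accept={0,2} delta: 0a->0 0b->1 1a->2 1b->1 2a->0 2b->3 3a->0 3b->0

State merging on the prefix tree: take the shortest (then alphabetical) example prefix whose next move is undefined and point that move at state 0, else 1, else 2, ...; a target is out if some Accept/Reject pair would then sit in one state with the same input left (inseparable). If every existing state is out, open a new one.
a: 0a undefined. 0a->0: ok.
b: 0b undefined. 0b->0: no, bbaa/aabbbbb meet in 0. Open state 1: 0b->1.
ba: 1a undefined. 1a->0: no, babb/aabb meet in 1 with "b" left. 1a->1: no, babb/abbb meet in 1 with "bb" left. Open state 2: 1a->2.
bb: 1b undefined. 1b->0: no, bbaa/aabb meet in 0. 1b->1: ok.
baa: 2a undefined. 2a->0: ok.
bab: 2b undefined. 2b->0: no, bbaa/abbbab meet in 0. 2b->1: no, abbabb/aabbbbb meet in 1. 2b->2: no, ba/abbbab meet in 2. Open state 3: 2b->3.
babb: 3b undefined. 3b->0: ok.
baababa: 3a undefined. 3a->0: ok.
All examples now run through 4 states with every (state, symbol) defined. Accept strings end in {0,2}, Reject strings end in {1,3}; accept={0,2}.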